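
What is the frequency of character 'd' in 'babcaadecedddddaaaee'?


Scanning 'babcaadecedddddaaaee' for 'd':
  Position 6: 'd' -> MATCH (count: 1)
  Position 10: 'd' -> MATCH (count: 2)
  Position 11: 'd' -> MATCH (count: 3)
  Position 12: 'd' -> MATCH (count: 4)
  Position 13: 'd' -> MATCH (count: 5)
  Position 14: 'd' -> MATCH (count: 6)
Total occurrences of 'd': 6

6


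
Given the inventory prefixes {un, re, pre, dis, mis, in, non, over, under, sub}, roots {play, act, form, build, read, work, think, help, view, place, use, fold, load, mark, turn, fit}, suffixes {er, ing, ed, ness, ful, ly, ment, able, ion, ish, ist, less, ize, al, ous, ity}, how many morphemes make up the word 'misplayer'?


Segmenting 'misplayer' against the inventory:
  'mis' -> prefix (morpheme 1)
  'play' -> root (morpheme 2)
  'er' -> suffix (morpheme 3)
Total morphemes: 3

3


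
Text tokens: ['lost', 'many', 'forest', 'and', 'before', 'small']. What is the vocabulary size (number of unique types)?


Listing all tokens and tracking unique types:
  Token 1: 'lost' -> NEW (unique so far: 1)
  Token 2: 'many' -> NEW (unique so far: 2)
  Token 3: 'forest' -> NEW (unique so far: 3)
  Token 4: 'and' -> NEW (unique so far: 4)
  Token 5: 'before' -> NEW (unique so far: 5)
  Token 6: 'small' -> NEW (unique so far: 6)
Unique types: ('and', 'before', 'forest', 'lost', 'many', 'small')
Vocabulary size: 6

6


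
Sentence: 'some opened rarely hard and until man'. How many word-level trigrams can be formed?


Word trigrams from [7] words:
  Trigram 1: (some opened rarely)
  Trigram 2: (opened rarely hard)
  Trigram 3: (rarely hard and)
  Trigram 4: (hard and until)
  Trigram 5: (and until man)
Total word trigrams: 7 - 2 = 5

5


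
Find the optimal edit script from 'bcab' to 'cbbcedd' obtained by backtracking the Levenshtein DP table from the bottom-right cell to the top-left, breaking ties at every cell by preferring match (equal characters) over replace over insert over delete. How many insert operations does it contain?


Edit distance = 5. Backtracking from cell (4, 7) with preference match > replace > insert > delete,
then listing the resulting alignment 'bcab' -> 'cbbcedd' left to right:
  Step 1: insert 'c' [insertion #1]
  Step 2: insert 'b' [insertion #2]
  Step 3: keep 'b'
  Step 4: keep 'c'
  Step 5: insert 'e' [insertion #3]
  Step 6: replace a->d
  Step 7: replace b->d
Total insertions: 3

3


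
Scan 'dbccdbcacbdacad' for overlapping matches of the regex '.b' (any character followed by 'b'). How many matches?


Pattern: .b means any character followed by 'b'.
Scanning 'dbccdbcacbdacad' position-by-position:
  Pos 0: window 'db' -> MATCH
  Pos 1: window 'bc' -> no
  Pos 2: window 'cc' -> no
  Pos 3: window 'cd' -> no
  Pos 4: window 'db' -> MATCH
  Pos 5: window 'bc' -> no
  Pos 6: window 'ca' -> no
  Pos 7: window 'ac' -> no
  Pos 8: window 'cb' -> MATCH
  Pos 9: window 'bd' -> no
  Pos 10: window 'da' -> no
  Pos 11: window 'ac' -> no
  Pos 12: window 'ca' -> no
  Pos 13: window 'ad' -> no
  Pos 14: window 'd' -> no
Total matches: 3

3


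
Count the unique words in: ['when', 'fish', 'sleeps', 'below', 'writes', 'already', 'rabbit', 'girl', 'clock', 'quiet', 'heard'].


Listing all tokens and tracking unique types:
  Token 1: 'when' -> NEW (unique so far: 1)
  Token 2: 'fish' -> NEW (unique so far: 2)
  Token 3: 'sleeps' -> NEW (unique so far: 3)
  Token 4: 'below' -> NEW (unique so far: 4)
  Token 5: 'writes' -> NEW (unique so far: 5)
  Token 6: 'already' -> NEW (unique so far: 6)
  Token 7: 'rabbit' -> NEW (unique so far: 7)
  Token 8: 'girl' -> NEW (unique so far: 8)
  Token 9: 'clock' -> NEW (unique so far: 9)
  Token 10: 'quiet' -> NEW (unique so far: 10)
  Token 11: 'heard' -> NEW (unique so far: 11)
Unique types: ('already', 'below', 'clock', 'fish', 'girl', 'heard', 'quiet', 'rabbit', 'sleeps', 'when', 'writes')
Vocabulary size: 11

11


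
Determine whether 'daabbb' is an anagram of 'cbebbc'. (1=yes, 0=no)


Sort characters of 'daabbb': 'aabbbd'
Sort characters of 'cbebbc': 'bbbcce'
Sorted forms differ -> they are NOT anagrams
Result: 0

0


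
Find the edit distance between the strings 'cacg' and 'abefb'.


Building DP table for s1='cacg' (len 4) and s2='abefb' (len 5):
       a  b  e  f  b
    0  1  2  3  4  5
  c 1  1  2  3  4  5
  a 2  1  2  3  4  5
  c 3  2  2  3  4  5
  g 4  3  3  3  4  5
Edit distance = dp[4][5] = 5

5


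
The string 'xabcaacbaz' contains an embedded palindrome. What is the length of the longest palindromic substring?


Scanning 'xabcaacbaz' for palindromic substrings.
Substring at positions 1-8: 'abcaacba'.
Check: reverse('abcaacba') = 'abcaacba' -> palindrome confirmed.
Neighbouring characters ('x' / 'z') break symmetry, so it cannot extend further.
No longer palindromic substring exists; longest length = 8

8


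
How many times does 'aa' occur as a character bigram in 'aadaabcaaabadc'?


Scanning 'aadaabcaaabadc' for bigram 'aa':
  Position 0: 'aa' -> MATCH
  Position 1: 'ad' -> no
  Position 2: 'da' -> no
  Position 3: 'aa' -> MATCH
  Position 4: 'ab' -> no
  Position 5: 'bc' -> no
  Position 6: 'ca' -> no
  Position 7: 'aa' -> MATCH
  Position 8: 'aa' -> MATCH
  Position 9: 'ab' -> no
  Position 10: 'ba' -> no
  Position 11: 'ad' -> no
  Position 12: 'dc' -> no
Total matches: 4

4


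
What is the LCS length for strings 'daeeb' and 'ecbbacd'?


DP table for LCS of 'daeeb' and 'ecbbacd':
       e  c  b  b  a  c  d
    0  0  0  0  0  0  0  0
  d 0  0  0  0  0  0  0  1
  a 0  0  0  0  0  1  1  1
  e 0  1  1  1  1  1  1  1
  e 0  1  1  1  1  1  1  1
  b 0  1  1  2  2  2  2  2
LCS: 'eb'
LCS length = 2

2


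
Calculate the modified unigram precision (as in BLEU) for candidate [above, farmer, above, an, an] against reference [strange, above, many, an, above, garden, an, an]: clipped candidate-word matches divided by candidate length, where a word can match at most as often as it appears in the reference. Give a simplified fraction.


Reference word counts: {'above': 2, 'an': 3, 'garden': 1, 'many': 1, 'strange': 1}
Checking each candidate word (with clipping):
  'above' -> in reference (ref count 2, used 1/2) -> match (matches: 1)
  'farmer' -> not in reference -> no match (matches: 1)
  'above' -> in reference (ref count 2, used 2/2) -> match (matches: 2)
  'an' -> in reference (ref count 3, used 1/3) -> match (matches: 3)
  'an' -> in reference (ref count 3, used 2/3) -> match (matches: 4)
Clipped matches: 4, Candidate length: 5
Precision = 4/5

4/5


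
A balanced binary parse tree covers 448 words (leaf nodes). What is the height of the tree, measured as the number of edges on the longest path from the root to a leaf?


In a balanced binary tree with n leaves the deepest leaf is ceil(log2(n)) edges below the root.
log2(448) = 8.8074
ceil(8.8074) = 9
height (edges) = 9

9


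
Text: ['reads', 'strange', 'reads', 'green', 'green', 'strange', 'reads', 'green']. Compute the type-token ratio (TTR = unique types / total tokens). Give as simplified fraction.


Tokens: 8
Unique types: ('green', 'reads', 'strange') = 3
TTR = 3/8
Already in lowest terms.

3/8


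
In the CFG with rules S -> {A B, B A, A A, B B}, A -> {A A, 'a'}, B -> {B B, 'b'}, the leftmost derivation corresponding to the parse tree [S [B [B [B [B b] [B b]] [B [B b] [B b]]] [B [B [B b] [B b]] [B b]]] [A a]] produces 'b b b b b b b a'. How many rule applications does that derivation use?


Every bracketed nonterminal node [X ...] in the tree is produced by exactly one rule application.
Reading the tree off as a leftmost derivation:
  Step 1: S  =>  B A   (applied S -> B A)
  Step 2: B A  =>  B B A   (applied B -> B B)
  Step 3: B B A  =>  B B B A   (applied B -> B B)
  Step 4: B B B A  =>  B B B B A   (applied B -> B B)
  Step 5: B B B B A  =>  b B B B A   (applied B -> b)
  Step 6: b B B B A  =>  b b B B A   (applied B -> b)
  Step 7: b b B B A  =>  b b B B B A   (applied B -> B B)
  Step 8: b b B B B A  =>  b b b B B A   (applied B -> b)
  Step 9: b b b B B A  =>  b b b b B A   (applied B -> b)
  Step 10: b b b b B A  =>  b b b b B B A   (applied B -> B B)
  Step 11: b b b b B B A  =>  b b b b B B B A   (applied B -> B B)
  Step 12: b b b b B B B A  =>  b b b b b B B A   (applied B -> b)
  Step 13: b b b b b B B A  =>  b b b b b b B A   (applied B -> b)
  Step 14: b b b b b b B A  =>  b b b b b b b A   (applied B -> b)
  Step 15: b b b b b b b A  =>  b b b b b b b a   (applied A -> a)
Final yield: b b b b b b b a
Total rewrite steps: 15

15


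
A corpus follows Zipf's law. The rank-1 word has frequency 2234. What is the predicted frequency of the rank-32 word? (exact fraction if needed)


Zipf's law: freq(rank) = f1 / rank
f1 = 2234, rank = 32
freq = 2234 / 32
GCD(2234, 32) = 2
Simplified: 1117/16

1117/16


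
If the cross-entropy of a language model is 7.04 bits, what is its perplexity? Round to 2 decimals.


Perplexity formula: PP = 2^H
H = 7.04
PP = 2^7.04
Decompose: 2^7.04 = 2^7 * 2^0.04
2^7 = 128, 2^0.04 ~ 1.0281138
PP ~ 128 * 1.0281138 = 131.5985664
Rounded to 2 decimals: 131.60

131.60


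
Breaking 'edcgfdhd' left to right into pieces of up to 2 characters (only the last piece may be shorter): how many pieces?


'edcgfdhd' has 8 characters.
Chunking with max size 2:
  Chunk 1: 'ed' (positions 0-1)
  Chunk 2: 'cg' (positions 2-3)
  Chunk 3: 'fd' (positions 4-5)
  Chunk 4: 'hd' (positions 6-7)
Total chunks: ceil(8 / 2) = 4

4


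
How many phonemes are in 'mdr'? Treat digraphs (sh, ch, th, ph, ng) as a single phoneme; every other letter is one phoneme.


Parsing 'mdr' greedily, digraphs first:
  'm' -> consonant phoneme (phonemes so far: 1)
  'd' -> consonant phoneme (phonemes so far: 2)
  'r' -> consonant phoneme (phonemes so far: 3)
Total phonemes: 3

3


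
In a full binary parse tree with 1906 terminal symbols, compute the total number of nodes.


Leaf nodes (terminals): 1906
Internal nodes = n - 1 = 1906 - 1 = 1905
Total = leaves + internal = 1906 + 1905 = 3811

3811


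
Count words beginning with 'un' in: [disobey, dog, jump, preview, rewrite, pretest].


Checking each word for prefix 'un':
  'disobey' -> no (count: 0)
  'dog' -> no (count: 0)
  'jump' -> no (count: 0)
  'preview' -> no (count: 0)
  'rewrite' -> no (count: 0)
  'pretest' -> no (count: 0)
Total with prefix 'un': 0

0


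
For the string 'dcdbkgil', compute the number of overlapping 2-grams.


String 'dcdbkgil' has length L = 8.
Number of overlapping n-grams = L - n + 1
Substituting: 8 - 2 + 1 = 7

7


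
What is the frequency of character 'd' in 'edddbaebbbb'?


Scanning 'edddbaebbbb' for 'd':
  Position 1: 'd' -> MATCH (count: 1)
  Position 2: 'd' -> MATCH (count: 2)
  Position 3: 'd' -> MATCH (count: 3)
Total occurrences of 'd': 3

3


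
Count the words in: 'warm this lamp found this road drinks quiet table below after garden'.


Counting words by splitting on spaces:
  Word 1: 'warm'
  Word 2: 'this'
  Word 3: 'lamp'
  Word 4: 'found'
  Word 5: 'this'
  Word 6: 'road'
  Word 7: 'drinks'
  Word 8: 'quiet'
  Word 9: 'table'
  Word 10: 'below'
  Word 11: 'after'
  Word 12: 'garden'
Total words: 12

12


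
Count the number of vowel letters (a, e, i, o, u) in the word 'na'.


Scanning each character of 'na':
  Position 1: 'n' -> consonant (running count: 0)
  Position 2: 'a' -> vowel (running count: 1)
Total vowels: 1

1


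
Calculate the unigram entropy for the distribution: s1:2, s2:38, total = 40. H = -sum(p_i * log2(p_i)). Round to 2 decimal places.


Computing entropy H = -sum(p_i * log2(p_i)):
  s1: p = 2/40 = 0.0500, -p*log2(p) = 0.2161
  s2: p = 38/40 = 0.9500, -p*log2(p) = 0.0703
H = sum of terms = 0.2864
Rounded to 2 decimals: 0.29

0.29


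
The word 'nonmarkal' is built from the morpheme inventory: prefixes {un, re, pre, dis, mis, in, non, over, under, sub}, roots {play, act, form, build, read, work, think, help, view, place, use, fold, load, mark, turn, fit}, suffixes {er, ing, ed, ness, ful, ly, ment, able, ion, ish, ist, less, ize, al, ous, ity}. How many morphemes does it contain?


Segmenting 'nonmarkal' against the inventory:
  'non' -> prefix (morpheme 1)
  'mark' -> root (morpheme 2)
  'al' -> suffix (morpheme 3)
Total morphemes: 3

3


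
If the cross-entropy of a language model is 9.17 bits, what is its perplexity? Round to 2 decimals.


Perplexity formula: PP = 2^H
H = 9.17
PP = 2^9.17
Decompose: 2^9.17 = 2^9 * 2^0.17
2^9 = 512, 2^0.17 ~ 1.1250585
PP ~ 512 * 1.1250585 = 576.0299520
Rounded to 2 decimals: 576.03

576.03


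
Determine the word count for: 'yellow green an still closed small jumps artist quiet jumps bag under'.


Counting words by splitting on spaces:
  Word 1: 'yellow'
  Word 2: 'green'
  Word 3: 'an'
  Word 4: 'still'
  Word 5: 'closed'
  Word 6: 'small'
  Word 7: 'jumps'
  Word 8: 'artist'
  Word 9: 'quiet'
  Word 10: 'jumps'
  Word 11: 'bag'
  Word 12: 'under'
Total words: 12

12


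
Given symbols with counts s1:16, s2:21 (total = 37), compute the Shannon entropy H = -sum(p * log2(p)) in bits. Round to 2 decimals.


Computing entropy H = -sum(p_i * log2(p_i)):
  s1: p = 16/37 = 0.4324, -p*log2(p) = 0.5230
  s2: p = 21/37 = 0.5676, -p*log2(p) = 0.4638
H = sum of terms = 0.9868
Rounded to 2 decimals: 0.99

0.99


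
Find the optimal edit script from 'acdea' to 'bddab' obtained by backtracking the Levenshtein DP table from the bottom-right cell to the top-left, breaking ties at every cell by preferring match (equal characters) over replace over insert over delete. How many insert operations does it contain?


Edit distance = 4. Backtracking from cell (5, 5) with preference match > replace > insert > delete,
then listing the resulting alignment 'acdea' -> 'bddab' left to right:
  Step 1: replace a->b
  Step 2: replace c->d
  Step 3: keep 'd'
  Step 4: replace e->a
  Step 5: replace a->b
Total insertions: 0

0


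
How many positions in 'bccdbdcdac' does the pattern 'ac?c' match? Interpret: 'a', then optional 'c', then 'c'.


Pattern: ac?c means 'a', then optional 'c', then 'c'.
Scanning 'bccdbdcdac' position-by-position:
  Pos 0: window 'bcc' -> no
  Pos 1: window 'ccd' -> no
  Pos 2: window 'cdb' -> no
  Pos 3: window 'dbd' -> no
  Pos 4: window 'bdc' -> no
  Pos 5: window 'dcd' -> no
  Pos 6: window 'cda' -> no
  Pos 7: window 'dac' -> no
  Pos 8: window 'ac' -> MATCH
  Pos 9: window 'c' -> no
Total matches: 1

1


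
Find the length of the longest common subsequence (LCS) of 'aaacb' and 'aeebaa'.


DP table for LCS of 'aaacb' and 'aeebaa':
       a  e  e  b  a  a
    0  0  0  0  0  0  0
  a 0  1  1  1  1  1  1
  a 0  1  1  1  1  2  2
  a 0  1  1  1  1  2  3
  c 0  1  1  1  1  2  3
  b 0  1  1  1  2  2  3
LCS: 'aaa'
LCS length = 3

3


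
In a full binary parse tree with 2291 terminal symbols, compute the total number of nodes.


Leaf nodes (terminals): 2291
Internal nodes = n - 1 = 2291 - 1 = 2290
Total = leaves + internal = 2291 + 2290 = 4581

4581


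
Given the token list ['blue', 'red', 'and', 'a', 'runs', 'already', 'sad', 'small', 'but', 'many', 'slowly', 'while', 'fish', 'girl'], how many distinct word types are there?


Listing all tokens and tracking unique types:
  Token 1: 'blue' -> NEW (unique so far: 1)
  Token 2: 'red' -> NEW (unique so far: 2)
  Token 3: 'and' -> NEW (unique so far: 3)
  Token 4: 'a' -> NEW (unique so far: 4)
  Token 5: 'runs' -> NEW (unique so far: 5)
  Token 6: 'already' -> NEW (unique so far: 6)
  Token 7: 'sad' -> NEW (unique so far: 7)
  Token 8: 'small' -> NEW (unique so far: 8)
  Token 9: 'but' -> NEW (unique so far: 9)
  Token 10: 'many' -> NEW (unique so far: 10)
  Token 11: 'slowly' -> NEW (unique so far: 11)
  Token 12: 'while' -> NEW (unique so far: 12)
  Token 13: 'fish' -> NEW (unique so far: 13)
  Token 14: 'girl' -> NEW (unique so far: 14)
Unique types: ('a', 'already', 'and', 'blue', 'but', 'fish', 'girl', 'many', 'red', 'runs', 'sad', 'slowly', 'small', 'while')
Vocabulary size: 14

14


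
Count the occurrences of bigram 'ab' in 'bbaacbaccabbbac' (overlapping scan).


Scanning 'bbaacbaccabbbac' for bigram 'ab':
  Position 0: 'bb' -> no
  Position 1: 'ba' -> no
  Position 2: 'aa' -> no
  Position 3: 'ac' -> no
  Position 4: 'cb' -> no
  Position 5: 'ba' -> no
  Position 6: 'ac' -> no
  Position 7: 'cc' -> no
  Position 8: 'ca' -> no
  Position 9: 'ab' -> MATCH
  Position 10: 'bb' -> no
  Position 11: 'bb' -> no
  Position 12: 'ba' -> no
  Position 13: 'ac' -> no
Total matches: 1

1


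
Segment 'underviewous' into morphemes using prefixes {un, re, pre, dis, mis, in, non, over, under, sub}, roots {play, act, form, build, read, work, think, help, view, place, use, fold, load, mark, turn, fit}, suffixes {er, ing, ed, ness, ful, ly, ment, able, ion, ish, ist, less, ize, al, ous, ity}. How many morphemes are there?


Segmenting 'underviewous' against the inventory:
  'under' -> prefix (morpheme 1)
  'view' -> root (morpheme 2)
  'ous' -> suffix (morpheme 3)
Total morphemes: 3

3


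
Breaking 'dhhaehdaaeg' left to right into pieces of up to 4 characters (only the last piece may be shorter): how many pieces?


'dhhaehdaaeg' has 11 characters.
Chunking with max size 4:
  Chunk 1: 'dhha' (positions 0-3)
  Chunk 2: 'ehda' (positions 4-7)
  Chunk 3: 'aeg' (positions 8-10)
Total chunks: ceil(11 / 4) = 3

3


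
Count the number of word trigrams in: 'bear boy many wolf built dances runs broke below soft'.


Word trigrams from [10] words:
  Trigram 1: (bear boy many)
  Trigram 2: (boy many wolf)
  Trigram 3: (many wolf built)
  Trigram 4: (wolf built dances)
  Trigram 5: (built dances runs)
  Trigram 6: (dances runs broke)
  Trigram 7: (runs broke below)
  Trigram 8: (broke below soft)
Total word trigrams: 10 - 2 = 8

8


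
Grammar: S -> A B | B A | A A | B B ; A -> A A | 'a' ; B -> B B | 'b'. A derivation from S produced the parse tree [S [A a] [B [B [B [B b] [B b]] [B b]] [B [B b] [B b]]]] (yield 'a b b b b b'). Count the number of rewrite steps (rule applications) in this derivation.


Every bracketed nonterminal node [X ...] in the tree is produced by exactly one rule application.
Reading the tree off as a leftmost derivation:
  Step 1: S  =>  A B   (applied S -> A B)
  Step 2: A B  =>  a B   (applied A -> a)
  Step 3: a B  =>  a B B   (applied B -> B B)
  Step 4: a B B  =>  a B B B   (applied B -> B B)
  Step 5: a B B B  =>  a B B B B   (applied B -> B B)
  Step 6: a B B B B  =>  a b B B B   (applied B -> b)
  Step 7: a b B B B  =>  a b b B B   (applied B -> b)
  Step 8: a b b B B  =>  a b b b B   (applied B -> b)
  Step 9: a b b b B  =>  a b b b B B   (applied B -> B B)
  Step 10: a b b b B B  =>  a b b b b B   (applied B -> b)
  Step 11: a b b b b B  =>  a b b b b b   (applied B -> b)
Final yield: a b b b b b
Total rewrite steps: 11

11


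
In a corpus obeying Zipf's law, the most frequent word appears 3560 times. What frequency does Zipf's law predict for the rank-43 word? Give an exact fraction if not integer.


Zipf's law: freq(rank) = f1 / rank
f1 = 3560, rank = 43
freq = 3560 / 43
GCD(3560, 43) = 1
Simplified: 3560/43

3560/43


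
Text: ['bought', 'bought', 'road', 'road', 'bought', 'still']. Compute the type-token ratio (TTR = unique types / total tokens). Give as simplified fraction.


Tokens: 6
Unique types: ('bought', 'road', 'still') = 3
TTR = 3/6
Simplify: divide both by 3 -> 1/2
TTR = 1/2

1/2


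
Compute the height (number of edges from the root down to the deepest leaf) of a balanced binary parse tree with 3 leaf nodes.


In a balanced binary tree with n leaves the deepest leaf is ceil(log2(n)) edges below the root.
log2(3) = 1.5850
ceil(1.5850) = 2
height (edges) = 2

2


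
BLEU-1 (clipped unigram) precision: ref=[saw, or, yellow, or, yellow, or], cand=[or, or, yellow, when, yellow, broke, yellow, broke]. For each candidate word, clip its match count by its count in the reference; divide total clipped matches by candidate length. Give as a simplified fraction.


Reference word counts: {'or': 3, 'saw': 1, 'yellow': 2}
Checking each candidate word (with clipping):
  'or' -> in reference (ref count 3, used 1/3) -> match (matches: 1)
  'or' -> in reference (ref count 3, used 2/3) -> match (matches: 2)
  'yellow' -> in reference (ref count 2, used 1/2) -> match (matches: 3)
  'when' -> not in reference -> no match (matches: 3)
  'yellow' -> in reference (ref count 2, used 2/2) -> match (matches: 4)
  'broke' -> not in reference -> no match (matches: 4)
  'yellow' -> ref count 2 already used up (2/2) -> clipped, no match (matches: 4)
  'broke' -> not in reference -> no match (matches: 4)
Clipped matches: 4, Candidate length: 8
Precision = 4/8 = 1/2

1/2


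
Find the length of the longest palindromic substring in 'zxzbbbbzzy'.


Scanning 'zxzbbbbzzy' for palindromic substrings.
Substring at positions 2-7: 'zbbbbz'.
Check: reverse('zbbbbz') = 'zbbbbz' -> palindrome confirmed.
Neighbouring characters ('x' / 'z') break symmetry, so it cannot extend further.
No longer palindromic substring exists; longest length = 6

6


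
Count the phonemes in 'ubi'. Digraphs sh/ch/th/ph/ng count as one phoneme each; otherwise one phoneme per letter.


Parsing 'ubi' greedily, digraphs first:
  'u' -> vowel phoneme (phonemes so far: 1)
  'b' -> consonant phoneme (phonemes so far: 2)
  'i' -> vowel phoneme (phonemes so far: 3)
Total phonemes: 3

3


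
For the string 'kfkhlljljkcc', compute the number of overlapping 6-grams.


String 'kfkhlljljkcc' has length L = 12.
Number of overlapping n-grams = L - n + 1
Substituting: 12 - 6 + 1 = 7

7


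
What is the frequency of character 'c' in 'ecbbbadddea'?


Scanning 'ecbbbadddea' for 'c':
  Position 1: 'c' -> MATCH (count: 1)
Total occurrences of 'c': 1

1


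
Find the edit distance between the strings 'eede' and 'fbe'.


Building DP table for s1='eede' (len 4) and s2='fbe' (len 3):
       f  b  e
    0  1  2  3
  e 1  1  2  2
  e 2  2  2  2
  d 3  3  3  3
  e 4  4  4  3
Edit distance = dp[4][3] = 3

3


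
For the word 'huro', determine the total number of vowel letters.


Scanning each character of 'huro':
  Position 1: 'h' -> consonant (running count: 0)
  Position 2: 'u' -> vowel (running count: 1)
  Position 3: 'r' -> consonant (running count: 1)
  Position 4: 'o' -> vowel (running count: 2)
Total vowels: 2

2


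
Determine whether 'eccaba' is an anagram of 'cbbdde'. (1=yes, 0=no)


Sort characters of 'eccaba': 'aabcce'
Sort characters of 'cbbdde': 'bbcdde'
Sorted forms differ -> they are NOT anagrams
Result: 0

0


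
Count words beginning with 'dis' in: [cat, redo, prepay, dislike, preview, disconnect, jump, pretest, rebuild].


Checking each word for prefix 'dis':
  'cat' -> no (count: 0)
  'redo' -> no (count: 0)
  'prepay' -> no (count: 0)
  'dislike' -> YES, starts with 'dis' (count: 1)
  'preview' -> no (count: 1)
  'disconnect' -> YES, starts with 'dis' (count: 2)
  'jump' -> no (count: 2)
  'pretest' -> no (count: 2)
  'rebuild' -> no (count: 2)
Total with prefix 'dis': 2

2


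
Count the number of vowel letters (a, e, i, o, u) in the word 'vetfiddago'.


Scanning each character of 'vetfiddago':
  Position 1: 'v' -> consonant (running count: 0)
  Position 2: 'e' -> vowel (running count: 1)
  Position 3: 't' -> consonant (running count: 1)
  Position 4: 'f' -> consonant (running count: 1)
  Position 5: 'i' -> vowel (running count: 2)
  Position 6: 'd' -> consonant (running count: 2)
  Position 7: 'd' -> consonant (running count: 2)
  Position 8: 'a' -> vowel (running count: 3)
  Position 9: 'g' -> consonant (running count: 3)
  Position 10: 'o' -> vowel (running count: 4)
Total vowels: 4

4


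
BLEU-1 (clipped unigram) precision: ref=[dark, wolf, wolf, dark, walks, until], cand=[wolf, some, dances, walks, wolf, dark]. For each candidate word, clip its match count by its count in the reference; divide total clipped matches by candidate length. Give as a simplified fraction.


Reference word counts: {'dark': 2, 'until': 1, 'walks': 1, 'wolf': 2}
Checking each candidate word (with clipping):
  'wolf' -> in reference (ref count 2, used 1/2) -> match (matches: 1)
  'some' -> not in reference -> no match (matches: 1)
  'dances' -> not in reference -> no match (matches: 1)
  'walks' -> in reference (ref count 1, used 1/1) -> match (matches: 2)
  'wolf' -> in reference (ref count 2, used 2/2) -> match (matches: 3)
  'dark' -> in reference (ref count 2, used 1/2) -> match (matches: 4)
Clipped matches: 4, Candidate length: 6
Precision = 4/6 = 2/3

2/3


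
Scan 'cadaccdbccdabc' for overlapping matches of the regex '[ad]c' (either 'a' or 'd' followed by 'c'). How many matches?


Pattern: [ad]c means either 'a' or 'd' followed by 'c'.
Scanning 'cadaccdbccdabc' position-by-position:
  Pos 0: window 'ca' -> no
  Pos 1: window 'ad' -> no
  Pos 2: window 'da' -> no
  Pos 3: window 'ac' -> MATCH
  Pos 4: window 'cc' -> no
  Pos 5: window 'cd' -> no
  Pos 6: window 'db' -> no
  Pos 7: window 'bc' -> no
  Pos 8: window 'cc' -> no
  Pos 9: window 'cd' -> no
  Pos 10: window 'da' -> no
  Pos 11: window 'ab' -> no
  Pos 12: window 'bc' -> no
  Pos 13: window 'c' -> no
Total matches: 1

1


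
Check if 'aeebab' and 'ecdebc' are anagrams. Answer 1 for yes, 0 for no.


Sort characters of 'aeebab': 'aabbee'
Sort characters of 'ecdebc': 'bccdee'
Sorted forms differ -> they are NOT anagrams
Result: 0

0


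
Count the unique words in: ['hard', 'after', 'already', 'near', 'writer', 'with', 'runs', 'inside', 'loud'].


Listing all tokens and tracking unique types:
  Token 1: 'hard' -> NEW (unique so far: 1)
  Token 2: 'after' -> NEW (unique so far: 2)
  Token 3: 'already' -> NEW (unique so far: 3)
  Token 4: 'near' -> NEW (unique so far: 4)
  Token 5: 'writer' -> NEW (unique so far: 5)
  Token 6: 'with' -> NEW (unique so far: 6)
  Token 7: 'runs' -> NEW (unique so far: 7)
  Token 8: 'inside' -> NEW (unique so far: 8)
  Token 9: 'loud' -> NEW (unique so far: 9)
Unique types: ('after', 'already', 'hard', 'inside', 'loud', 'near', 'runs', 'with', 'writer')
Vocabulary size: 9

9


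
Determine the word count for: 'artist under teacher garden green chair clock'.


Counting words by splitting on spaces:
  Word 1: 'artist'
  Word 2: 'under'
  Word 3: 'teacher'
  Word 4: 'garden'
  Word 5: 'green'
  Word 6: 'chair'
  Word 7: 'clock'
Total words: 7

7


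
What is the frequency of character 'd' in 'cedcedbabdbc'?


Scanning 'cedcedbabdbc' for 'd':
  Position 2: 'd' -> MATCH (count: 1)
  Position 5: 'd' -> MATCH (count: 2)
  Position 9: 'd' -> MATCH (count: 3)
Total occurrences of 'd': 3

3


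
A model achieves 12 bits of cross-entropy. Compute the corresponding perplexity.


Perplexity formula: PP = 2^H
H = 12
PP = 2^12
PP = 2^12 = 4096

4096


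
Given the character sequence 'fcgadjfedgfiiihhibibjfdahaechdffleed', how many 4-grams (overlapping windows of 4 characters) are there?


String 'fcgadjfedgfiiihhibibjfdahaechdffleed' has length L = 36.
Number of overlapping n-grams = L - n + 1
Substituting: 36 - 4 + 1 = 33

33


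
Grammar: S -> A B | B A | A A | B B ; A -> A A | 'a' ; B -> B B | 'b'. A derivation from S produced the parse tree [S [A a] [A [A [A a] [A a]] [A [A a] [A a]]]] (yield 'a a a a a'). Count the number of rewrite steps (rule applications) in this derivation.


Every bracketed nonterminal node [X ...] in the tree is produced by exactly one rule application.
Reading the tree off as a leftmost derivation:
  Step 1: S  =>  A A   (applied S -> A A)
  Step 2: A A  =>  a A   (applied A -> a)
  Step 3: a A  =>  a A A   (applied A -> A A)
  Step 4: a A A  =>  a A A A   (applied A -> A A)
  Step 5: a A A A  =>  a a A A   (applied A -> a)
  Step 6: a a A A  =>  a a a A   (applied A -> a)
  Step 7: a a a A  =>  a a a A A   (applied A -> A A)
  Step 8: a a a A A  =>  a a a a A   (applied A -> a)
  Step 9: a a a a A  =>  a a a a a   (applied A -> a)
Final yield: a a a a a
Total rewrite steps: 9

9


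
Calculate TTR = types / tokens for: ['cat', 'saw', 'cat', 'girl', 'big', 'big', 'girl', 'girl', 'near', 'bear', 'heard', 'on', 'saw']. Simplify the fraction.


Tokens: 13
Unique types: ('bear', 'big', 'cat', 'girl', 'heard', 'near', 'on', 'saw') = 8
TTR = 8/13
Already in lowest terms.

8/13


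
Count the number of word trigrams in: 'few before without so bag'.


Word trigrams from [5] words:
  Trigram 1: (few before without)
  Trigram 2: (before without so)
  Trigram 3: (without so bag)
Total word trigrams: 5 - 2 = 3

3


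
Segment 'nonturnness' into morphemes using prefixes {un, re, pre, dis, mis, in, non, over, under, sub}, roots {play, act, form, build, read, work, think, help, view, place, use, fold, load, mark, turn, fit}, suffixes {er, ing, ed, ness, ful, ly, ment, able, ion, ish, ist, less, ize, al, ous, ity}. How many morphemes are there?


Segmenting 'nonturnness' against the inventory:
  'non' -> prefix (morpheme 1)
  'turn' -> root (morpheme 2)
  'ness' -> suffix (morpheme 3)
Total morphemes: 3

3


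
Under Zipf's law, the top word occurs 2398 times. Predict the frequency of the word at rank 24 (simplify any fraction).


Zipf's law: freq(rank) = f1 / rank
f1 = 2398, rank = 24
freq = 2398 / 24
GCD(2398, 24) = 2
Simplified: 1199/12

1199/12


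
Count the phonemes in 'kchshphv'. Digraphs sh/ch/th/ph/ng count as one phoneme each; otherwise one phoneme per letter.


Parsing 'kchshphv' greedily, digraphs first:
  'k' -> consonant phoneme (phonemes so far: 1)
  'ch' -> digraph (1 consonant phoneme) (phonemes so far: 2)
  'sh' -> digraph (1 consonant phoneme) (phonemes so far: 3)
  'ph' -> digraph (1 consonant phoneme) (phonemes so far: 4)
  'v' -> consonant phoneme (phonemes so far: 5)
Total phonemes: 5

5


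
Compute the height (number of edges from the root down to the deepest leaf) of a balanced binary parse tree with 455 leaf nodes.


In a balanced binary tree with n leaves the deepest leaf is ceil(log2(n)) edges below the root.
log2(455) = 8.8297
ceil(8.8297) = 9
height (edges) = 9

9


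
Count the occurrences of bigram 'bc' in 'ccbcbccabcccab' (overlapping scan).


Scanning 'ccbcbccabcccab' for bigram 'bc':
  Position 0: 'cc' -> no
  Position 1: 'cb' -> no
  Position 2: 'bc' -> MATCH
  Position 3: 'cb' -> no
  Position 4: 'bc' -> MATCH
  Position 5: 'cc' -> no
  Position 6: 'ca' -> no
  Position 7: 'ab' -> no
  Position 8: 'bc' -> MATCH
  Position 9: 'cc' -> no
  Position 10: 'cc' -> no
  Position 11: 'ca' -> no
  Position 12: 'ab' -> no
Total matches: 3

3


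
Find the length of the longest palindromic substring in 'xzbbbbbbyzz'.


Scanning 'xzbbbbbbyzz' for palindromic substrings.
Substring at positions 2-7: 'bbbbbb'.
Check: reverse('bbbbbb') = 'bbbbbb' -> palindrome confirmed.
Neighbouring characters ('z' / 'y') break symmetry, so it cannot extend further.
No longer palindromic substring exists; longest length = 6

6


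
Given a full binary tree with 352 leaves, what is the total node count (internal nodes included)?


Leaf nodes (terminals): 352
Internal nodes = n - 1 = 352 - 1 = 351
Total = leaves + internal = 352 + 351 = 703

703


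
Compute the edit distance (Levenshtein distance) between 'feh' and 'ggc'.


Building DP table for s1='feh' (len 3) and s2='ggc' (len 3):
       g  g  c
    0  1  2  3
  f 1  1  2  3
  e 2  2  2  3
  h 3  3  3  3
Edit distance = dp[3][3] = 3

3


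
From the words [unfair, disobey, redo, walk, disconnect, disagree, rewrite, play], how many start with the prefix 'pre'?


Checking each word for prefix 'pre':
  'unfair' -> no (count: 0)
  'disobey' -> no (count: 0)
  'redo' -> no (count: 0)
  'walk' -> no (count: 0)
  'disconnect' -> no (count: 0)
  'disagree' -> no (count: 0)
  'rewrite' -> no (count: 0)
  'play' -> no (count: 0)
Total with prefix 'pre': 0

0


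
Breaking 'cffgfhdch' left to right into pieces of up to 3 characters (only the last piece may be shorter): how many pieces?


'cffgfhdch' has 9 characters.
Chunking with max size 3:
  Chunk 1: 'cff' (positions 0-2)
  Chunk 2: 'gfh' (positions 3-5)
  Chunk 3: 'dch' (positions 6-8)
Total chunks: ceil(9 / 3) = 3

3


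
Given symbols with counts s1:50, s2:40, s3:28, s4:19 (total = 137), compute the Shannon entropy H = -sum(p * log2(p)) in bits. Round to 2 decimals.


Computing entropy H = -sum(p_i * log2(p_i)):
  s1: p = 50/137 = 0.3650, -p*log2(p) = 0.5307
  s2: p = 40/137 = 0.2920, -p*log2(p) = 0.5186
  s3: p = 28/137 = 0.2044, -p*log2(p) = 0.4682
  s4: p = 19/137 = 0.1387, -p*log2(p) = 0.3953
H = sum of terms = 1.9128
Rounded to 2 decimals: 1.91

1.91


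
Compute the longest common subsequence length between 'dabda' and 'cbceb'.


DP table for LCS of 'dabda' and 'cbceb':
       c  b  c  e  b
    0  0  0  0  0  0
  d 0  0  0  0  0  0
  a 0  0  0  0  0  0
  b 0  0  1  1  1  1
  d 0  0  1  1  1  1
  a 0  0  1  1  1  1
LCS: 'b'
LCS length = 1

1


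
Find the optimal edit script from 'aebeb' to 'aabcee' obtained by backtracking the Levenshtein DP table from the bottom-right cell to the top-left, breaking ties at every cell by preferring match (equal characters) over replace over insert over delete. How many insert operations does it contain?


Edit distance = 3. Backtracking from cell (5, 6) with preference match > replace > insert > delete,
then listing the resulting alignment 'aebeb' -> 'aabcee' left to right:
  Step 1: keep 'a'
  Step 2: replace e->a
  Step 3: keep 'b'
  Step 4: insert 'c' [insertion #1]
  Step 5: keep 'e'
  Step 6: replace b->e
Total insertions: 1

1


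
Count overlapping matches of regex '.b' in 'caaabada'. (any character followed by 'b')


Pattern: .b means any character followed by 'b'.
Scanning 'caaabada' position-by-position:
  Pos 0: window 'ca' -> no
  Pos 1: window 'aa' -> no
  Pos 2: window 'aa' -> no
  Pos 3: window 'ab' -> MATCH
  Pos 4: window 'ba' -> no
  Pos 5: window 'ad' -> no
  Pos 6: window 'da' -> no
  Pos 7: window 'a' -> no
Total matches: 1

1


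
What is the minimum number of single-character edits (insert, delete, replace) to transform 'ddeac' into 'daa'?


Building DP table for s1='ddeac' (len 5) and s2='daa' (len 3):
       d  a  a
    0  1  2  3
  d 1  0  1  2
  d 2  1  1  2
  e 3  2  2  2
  a 4  3  2  2
  c 5  4  3  3
Edit distance = dp[5][3] = 3

3


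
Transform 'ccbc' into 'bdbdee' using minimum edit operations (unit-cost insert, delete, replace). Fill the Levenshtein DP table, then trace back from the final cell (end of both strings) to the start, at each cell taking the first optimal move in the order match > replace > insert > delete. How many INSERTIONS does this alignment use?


Edit distance = 5. Backtracking from cell (4, 6) with preference match > replace > insert > delete,
then listing the resulting alignment 'ccbc' -> 'bdbdee' left to right:
  Step 1: replace c->b
  Step 2: replace c->d
  Step 3: keep 'b'
  Step 4: insert 'd' [insertion #1]
  Step 5: insert 'e' [insertion #2]
  Step 6: replace c->e
Total insertions: 2

2


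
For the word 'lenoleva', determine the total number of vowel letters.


Scanning each character of 'lenoleva':
  Position 1: 'l' -> consonant (running count: 0)
  Position 2: 'e' -> vowel (running count: 1)
  Position 3: 'n' -> consonant (running count: 1)
  Position 4: 'o' -> vowel (running count: 2)
  Position 5: 'l' -> consonant (running count: 2)
  Position 6: 'e' -> vowel (running count: 3)
  Position 7: 'v' -> consonant (running count: 3)
  Position 8: 'a' -> vowel (running count: 4)
Total vowels: 4

4


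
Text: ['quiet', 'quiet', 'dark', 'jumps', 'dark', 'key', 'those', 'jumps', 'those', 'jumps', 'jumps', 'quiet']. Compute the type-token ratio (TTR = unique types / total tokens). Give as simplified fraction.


Tokens: 12
Unique types: ('dark', 'jumps', 'key', 'quiet', 'those') = 5
TTR = 5/12
Already in lowest terms.

5/12


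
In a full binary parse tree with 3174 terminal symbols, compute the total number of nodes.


Leaf nodes (terminals): 3174
Internal nodes = n - 1 = 3174 - 1 = 3173
Total = leaves + internal = 3174 + 3173 = 6347

6347


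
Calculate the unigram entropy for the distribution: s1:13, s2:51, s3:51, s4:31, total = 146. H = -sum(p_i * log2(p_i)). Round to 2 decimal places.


Computing entropy H = -sum(p_i * log2(p_i)):
  s1: p = 13/146 = 0.0890, -p*log2(p) = 0.3107
  s2: p = 51/146 = 0.3493, -p*log2(p) = 0.5301
  s3: p = 51/146 = 0.3493, -p*log2(p) = 0.5301
  s4: p = 31/146 = 0.2123, -p*log2(p) = 0.4747
H = sum of terms = 1.8456
Rounded to 2 decimals: 1.85

1.85


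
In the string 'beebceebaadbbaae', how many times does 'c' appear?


Scanning 'beebceebaadbbaae' for 'c':
  Position 4: 'c' -> MATCH (count: 1)
Total occurrences of 'c': 1

1


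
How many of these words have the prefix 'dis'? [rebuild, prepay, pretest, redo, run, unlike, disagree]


Checking each word for prefix 'dis':
  'rebuild' -> no (count: 0)
  'prepay' -> no (count: 0)
  'pretest' -> no (count: 0)
  'redo' -> no (count: 0)
  'run' -> no (count: 0)
  'unlike' -> no (count: 0)
  'disagree' -> YES, starts with 'dis' (count: 1)
Total with prefix 'dis': 1

1


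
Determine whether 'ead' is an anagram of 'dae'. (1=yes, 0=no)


Sort characters of 'ead': 'ade'
Sort characters of 'dae': 'ade'
Sorted forms match -> they ARE anagrams
Result: 1

1


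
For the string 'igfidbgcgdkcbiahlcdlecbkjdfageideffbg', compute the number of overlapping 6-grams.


String 'igfidbgcgdkcbiahlcdlecbkjdfageideffbg' has length L = 37.
Number of overlapping n-grams = L - n + 1
Substituting: 37 - 6 + 1 = 32

32


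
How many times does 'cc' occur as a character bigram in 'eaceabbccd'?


Scanning 'eaceabbccd' for bigram 'cc':
  Position 0: 'ea' -> no
  Position 1: 'ac' -> no
  Position 2: 'ce' -> no
  Position 3: 'ea' -> no
  Position 4: 'ab' -> no
  Position 5: 'bb' -> no
  Position 6: 'bc' -> no
  Position 7: 'cc' -> MATCH
  Position 8: 'cd' -> no
Total matches: 1

1


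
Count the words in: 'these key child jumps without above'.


Counting words by splitting on spaces:
  Word 1: 'these'
  Word 2: 'key'
  Word 3: 'child'
  Word 4: 'jumps'
  Word 5: 'without'
  Word 6: 'above'
Total words: 6

6


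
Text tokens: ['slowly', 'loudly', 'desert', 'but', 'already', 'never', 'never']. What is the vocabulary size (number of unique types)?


Listing all tokens and tracking unique types:
  Token 1: 'slowly' -> NEW (unique so far: 1)
  Token 2: 'loudly' -> NEW (unique so far: 2)
  Token 3: 'desert' -> NEW (unique so far: 3)
  Token 4: 'but' -> NEW (unique so far: 4)
  Token 5: 'already' -> NEW (unique so far: 5)
  Token 6: 'never' -> NEW (unique so far: 6)
  Token 7: 'never' -> duplicate (unique so far: 6)
Unique types: ('already', 'but', 'desert', 'loudly', 'never', 'slowly')
Vocabulary size: 6

6


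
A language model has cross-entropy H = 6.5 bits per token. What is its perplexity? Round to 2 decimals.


Perplexity formula: PP = 2^H
H = 6.5
PP = 2^6.5
Decompose: 2^6.5 = 2^6 * 2^0.5 = 2^6 * sqrt(2)
2^6 = 64, sqrt(2) ~ 1.4142136
PP ~ 64 * 1.4142136 = 90.5096704
Rounded to 2 decimals: 90.51

90.51


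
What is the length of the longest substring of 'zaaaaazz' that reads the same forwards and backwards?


Scanning 'zaaaaazz' for palindromic substrings.
Substring at positions 0-6: 'zaaaaaz'.
Check: reverse('zaaaaaz') = 'zaaaaaz' -> palindrome confirmed.
Neighbouring characters ('-' / 'z') break symmetry, so it cannot extend further.
No longer palindromic substring exists; longest length = 7

7


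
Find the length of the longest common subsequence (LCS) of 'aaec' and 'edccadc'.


DP table for LCS of 'aaec' and 'edccadc':
       e  d  c  c  a  d  c
    0  0  0  0  0  0  0  0
  a 0  0  0  0  0  1  1  1
  a 0  0  0  0  0  1  1  1
  e 0  1  1  1  1  1  1  1
  c 0  1  1  2  2  2  2  2
LCS: 'ac'
LCS length = 2

2


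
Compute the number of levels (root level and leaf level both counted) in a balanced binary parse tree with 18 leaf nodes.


In a balanced binary tree with n leaves the deepest leaf is ceil(log2(n)) edges below the root,
so counting node levels inclusive of root and leaves gives ceil(log2(n)) + 1 levels.
log2(18) = 4.1699
ceil(4.1699) = 5
levels = 5 + 1 = 6

6
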